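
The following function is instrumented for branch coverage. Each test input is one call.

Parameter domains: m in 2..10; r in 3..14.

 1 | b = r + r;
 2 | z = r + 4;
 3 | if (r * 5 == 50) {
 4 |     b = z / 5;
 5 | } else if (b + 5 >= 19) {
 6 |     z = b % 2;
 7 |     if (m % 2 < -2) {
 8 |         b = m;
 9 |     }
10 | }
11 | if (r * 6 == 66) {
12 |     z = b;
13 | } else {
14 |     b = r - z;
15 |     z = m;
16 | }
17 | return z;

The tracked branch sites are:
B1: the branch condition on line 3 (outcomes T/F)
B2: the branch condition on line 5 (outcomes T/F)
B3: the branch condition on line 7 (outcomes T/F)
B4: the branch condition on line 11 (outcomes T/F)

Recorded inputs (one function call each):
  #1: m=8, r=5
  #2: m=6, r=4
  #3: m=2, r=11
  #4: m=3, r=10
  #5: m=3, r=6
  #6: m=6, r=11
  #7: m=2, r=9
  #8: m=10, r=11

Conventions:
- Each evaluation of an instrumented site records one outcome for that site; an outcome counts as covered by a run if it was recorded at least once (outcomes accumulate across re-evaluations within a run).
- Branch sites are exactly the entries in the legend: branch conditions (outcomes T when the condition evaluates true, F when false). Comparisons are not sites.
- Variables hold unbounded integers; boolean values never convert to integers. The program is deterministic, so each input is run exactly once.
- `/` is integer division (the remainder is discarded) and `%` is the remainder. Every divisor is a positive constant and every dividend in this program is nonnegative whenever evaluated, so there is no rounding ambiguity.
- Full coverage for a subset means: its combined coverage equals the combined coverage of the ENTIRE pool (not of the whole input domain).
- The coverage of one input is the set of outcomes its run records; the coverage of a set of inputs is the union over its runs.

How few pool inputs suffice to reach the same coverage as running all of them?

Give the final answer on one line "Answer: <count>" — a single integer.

input #1 (m=8, r=5): covers B1=F, B2=F, B4=F
input #2 (m=6, r=4): covers B1=F, B2=F, B4=F
input #3 (m=2, r=11): covers B1=F, B2=T, B3=F, B4=T
input #4 (m=3, r=10): covers B1=T, B4=F
input #5 (m=3, r=6): covers B1=F, B2=F, B4=F
input #6 (m=6, r=11): covers B1=F, B2=T, B3=F, B4=T
input #7 (m=2, r=9): covers B1=F, B2=T, B3=F, B4=F
input #8 (m=10, r=11): covers B1=F, B2=T, B3=F, B4=T
pool-wide coverage (7 outcomes): B1=T, B1=F, B2=T, B2=F, B3=F, B4=T, B4=F
size 1 is not enough: best union over all size-1 subsets is 4/7
size 2 is not enough: best union over all size-2 subsets is 6/7
size 3: inputs {1, 3, 4} cover all 7 outcomes, and no lexicographically smaller subset of this size does

Answer: 3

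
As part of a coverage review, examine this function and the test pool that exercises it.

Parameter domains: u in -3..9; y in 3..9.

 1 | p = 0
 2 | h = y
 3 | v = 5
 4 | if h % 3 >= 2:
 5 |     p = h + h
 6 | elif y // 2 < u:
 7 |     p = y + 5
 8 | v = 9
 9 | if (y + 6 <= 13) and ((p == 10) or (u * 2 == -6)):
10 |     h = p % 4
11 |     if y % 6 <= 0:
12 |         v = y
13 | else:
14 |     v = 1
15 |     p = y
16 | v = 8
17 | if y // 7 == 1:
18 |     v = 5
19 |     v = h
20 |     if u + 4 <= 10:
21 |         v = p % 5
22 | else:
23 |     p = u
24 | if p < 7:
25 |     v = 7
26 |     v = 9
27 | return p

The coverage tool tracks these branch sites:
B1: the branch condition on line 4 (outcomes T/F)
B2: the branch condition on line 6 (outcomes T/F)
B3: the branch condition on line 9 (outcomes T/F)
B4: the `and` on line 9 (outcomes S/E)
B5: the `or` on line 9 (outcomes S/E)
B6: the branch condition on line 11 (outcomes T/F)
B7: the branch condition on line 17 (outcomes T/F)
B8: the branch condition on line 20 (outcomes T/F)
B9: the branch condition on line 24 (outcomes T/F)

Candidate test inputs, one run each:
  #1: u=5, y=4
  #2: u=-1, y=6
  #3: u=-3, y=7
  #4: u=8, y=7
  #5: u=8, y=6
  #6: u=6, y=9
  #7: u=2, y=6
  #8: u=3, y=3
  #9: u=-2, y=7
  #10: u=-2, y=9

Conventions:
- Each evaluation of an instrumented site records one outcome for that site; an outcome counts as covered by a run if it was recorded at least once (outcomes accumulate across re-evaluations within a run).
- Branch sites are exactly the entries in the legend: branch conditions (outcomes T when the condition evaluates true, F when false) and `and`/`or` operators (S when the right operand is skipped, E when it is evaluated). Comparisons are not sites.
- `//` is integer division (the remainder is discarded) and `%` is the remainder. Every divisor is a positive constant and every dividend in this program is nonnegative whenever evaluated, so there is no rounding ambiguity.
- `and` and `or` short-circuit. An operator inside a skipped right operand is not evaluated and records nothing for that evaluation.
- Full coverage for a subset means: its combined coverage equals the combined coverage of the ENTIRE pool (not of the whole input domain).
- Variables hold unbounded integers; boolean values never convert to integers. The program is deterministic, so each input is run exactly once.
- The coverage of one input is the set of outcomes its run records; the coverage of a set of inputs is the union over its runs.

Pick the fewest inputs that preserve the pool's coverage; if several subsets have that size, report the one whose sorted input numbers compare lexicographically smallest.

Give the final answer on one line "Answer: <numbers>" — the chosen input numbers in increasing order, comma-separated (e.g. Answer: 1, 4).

input #1 (u=5, y=4): covers B1=F, B2=T, B3=F, B4=E, B5=E, B7=F, B9=T
input #2 (u=-1, y=6): covers B1=F, B2=F, B3=F, B4=E, B5=E, B7=F, B9=T
input #3 (u=-3, y=7): covers B1=F, B2=F, B3=T, B4=E, B5=E, B6=F, B7=T, B8=T, B9=T
input #4 (u=8, y=7): covers B1=F, B2=T, B3=F, B4=E, B5=E, B7=T, B8=F, B9=F
input #5 (u=8, y=6): covers B1=F, B2=T, B3=F, B4=E, B5=E, B7=F, B9=F
input #6 (u=6, y=9): covers B1=F, B2=T, B3=F, B4=S, B7=T, B8=T, B9=F
input #7 (u=2, y=6): covers B1=F, B2=F, B3=F, B4=E, B5=E, B7=F, B9=T
input #8 (u=3, y=3): covers B1=F, B2=T, B3=F, B4=E, B5=E, B7=F, B9=T
input #9 (u=-2, y=7): covers B1=F, B2=F, B3=F, B4=E, B5=E, B7=T, B8=T, B9=F
input #10 (u=-2, y=9): covers B1=F, B2=F, B3=F, B4=S, B7=T, B8=T, B9=F
together the pool reaches 15 outcomes: B1=F, B2=T, B2=F, B3=T, B3=F, B4=S, B4=E, B5=E, B6=F, B7=T, B7=F, B8=T, B8=F, B9=T, B9=F
every size-1 subset falls short of the 15 outcomes (best: 9/15)
every size-2 subset falls short of the 15 outcomes (best: 13/15)
every size-3 subset falls short of the 15 outcomes (best: 14/15)
at size 4, {1, 3, 4, 6} reaches all 15 outcomes; every lexicographically earlier size-4 subset fails

Answer: 1, 3, 4, 6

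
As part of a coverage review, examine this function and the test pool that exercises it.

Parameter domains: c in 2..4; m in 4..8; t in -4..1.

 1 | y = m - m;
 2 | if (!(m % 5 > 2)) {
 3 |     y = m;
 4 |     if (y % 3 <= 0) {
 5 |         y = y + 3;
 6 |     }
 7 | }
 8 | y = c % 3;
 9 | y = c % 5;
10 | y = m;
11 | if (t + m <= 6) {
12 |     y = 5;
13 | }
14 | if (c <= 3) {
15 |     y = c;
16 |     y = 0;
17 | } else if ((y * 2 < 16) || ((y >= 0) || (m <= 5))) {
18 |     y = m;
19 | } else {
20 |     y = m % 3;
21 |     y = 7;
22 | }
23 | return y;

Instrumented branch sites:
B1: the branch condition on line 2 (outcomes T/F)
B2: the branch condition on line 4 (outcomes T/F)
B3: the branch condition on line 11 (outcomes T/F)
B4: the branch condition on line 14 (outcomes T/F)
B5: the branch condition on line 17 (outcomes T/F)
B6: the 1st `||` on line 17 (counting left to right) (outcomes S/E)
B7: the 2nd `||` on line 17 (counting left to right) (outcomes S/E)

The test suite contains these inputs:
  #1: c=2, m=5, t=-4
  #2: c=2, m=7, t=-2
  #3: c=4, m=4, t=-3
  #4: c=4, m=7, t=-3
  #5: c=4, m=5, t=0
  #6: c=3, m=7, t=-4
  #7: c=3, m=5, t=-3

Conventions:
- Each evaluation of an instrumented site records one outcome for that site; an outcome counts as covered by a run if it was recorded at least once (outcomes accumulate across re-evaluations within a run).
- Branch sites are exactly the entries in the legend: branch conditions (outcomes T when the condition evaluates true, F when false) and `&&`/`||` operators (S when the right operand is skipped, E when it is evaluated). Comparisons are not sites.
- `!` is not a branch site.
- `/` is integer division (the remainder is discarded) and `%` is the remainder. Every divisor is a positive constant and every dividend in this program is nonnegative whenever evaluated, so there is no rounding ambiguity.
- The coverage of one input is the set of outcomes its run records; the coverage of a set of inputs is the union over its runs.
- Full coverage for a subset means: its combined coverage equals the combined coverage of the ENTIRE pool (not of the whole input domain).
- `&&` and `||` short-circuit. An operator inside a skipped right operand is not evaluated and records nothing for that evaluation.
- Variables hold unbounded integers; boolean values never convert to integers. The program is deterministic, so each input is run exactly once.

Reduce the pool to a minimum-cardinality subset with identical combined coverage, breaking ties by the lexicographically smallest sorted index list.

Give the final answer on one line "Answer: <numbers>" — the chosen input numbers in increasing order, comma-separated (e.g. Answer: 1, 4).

input #1 (c=2, m=5, t=-4): events B1->T, B2->F, B3->T, B4->T; covers B1=T, B2=F, B3=T, B4=T
input #2 (c=2, m=7, t=-2): events B1->T, B2->F, B3->T, B4->T; covers B1=T, B2=F, B3=T, B4=T
input #3 (c=4, m=4, t=-3): events B1->F, B3->T, B4->F, B6->S, B5->T; covers B1=F, B3=T, B4=F, B5=T, B6=S
input #4 (c=4, m=7, t=-3): events B1->T, B2->F, B3->T, B4->F, B6->S, B5->T; covers B1=T, B2=F, B3=T, B4=F, B5=T, B6=S
input #5 (c=4, m=5, t=0): events B1->T, B2->F, B3->T, B4->F, B6->S, B5->T; covers B1=T, B2=F, B3=T, B4=F, B5=T, B6=S
input #6 (c=3, m=7, t=-4): events B1->T, B2->F, B3->T, B4->T; covers B1=T, B2=F, B3=T, B4=T
input #7 (c=3, m=5, t=-3): events B1->T, B2->F, B3->T, B4->T; covers B1=T, B2=F, B3=T, B4=T
pool-wide coverage (8 outcomes): B1=T, B1=F, B2=F, B3=T, B4=T, B4=F, B5=T, B6=S
every size-1 subset falls short of the 8 outcomes (best: 6/8)
the canonical winner is {1, 3}: size 2, full 8-outcome coverage, earliest index list among size-2 covers

Answer: 1, 3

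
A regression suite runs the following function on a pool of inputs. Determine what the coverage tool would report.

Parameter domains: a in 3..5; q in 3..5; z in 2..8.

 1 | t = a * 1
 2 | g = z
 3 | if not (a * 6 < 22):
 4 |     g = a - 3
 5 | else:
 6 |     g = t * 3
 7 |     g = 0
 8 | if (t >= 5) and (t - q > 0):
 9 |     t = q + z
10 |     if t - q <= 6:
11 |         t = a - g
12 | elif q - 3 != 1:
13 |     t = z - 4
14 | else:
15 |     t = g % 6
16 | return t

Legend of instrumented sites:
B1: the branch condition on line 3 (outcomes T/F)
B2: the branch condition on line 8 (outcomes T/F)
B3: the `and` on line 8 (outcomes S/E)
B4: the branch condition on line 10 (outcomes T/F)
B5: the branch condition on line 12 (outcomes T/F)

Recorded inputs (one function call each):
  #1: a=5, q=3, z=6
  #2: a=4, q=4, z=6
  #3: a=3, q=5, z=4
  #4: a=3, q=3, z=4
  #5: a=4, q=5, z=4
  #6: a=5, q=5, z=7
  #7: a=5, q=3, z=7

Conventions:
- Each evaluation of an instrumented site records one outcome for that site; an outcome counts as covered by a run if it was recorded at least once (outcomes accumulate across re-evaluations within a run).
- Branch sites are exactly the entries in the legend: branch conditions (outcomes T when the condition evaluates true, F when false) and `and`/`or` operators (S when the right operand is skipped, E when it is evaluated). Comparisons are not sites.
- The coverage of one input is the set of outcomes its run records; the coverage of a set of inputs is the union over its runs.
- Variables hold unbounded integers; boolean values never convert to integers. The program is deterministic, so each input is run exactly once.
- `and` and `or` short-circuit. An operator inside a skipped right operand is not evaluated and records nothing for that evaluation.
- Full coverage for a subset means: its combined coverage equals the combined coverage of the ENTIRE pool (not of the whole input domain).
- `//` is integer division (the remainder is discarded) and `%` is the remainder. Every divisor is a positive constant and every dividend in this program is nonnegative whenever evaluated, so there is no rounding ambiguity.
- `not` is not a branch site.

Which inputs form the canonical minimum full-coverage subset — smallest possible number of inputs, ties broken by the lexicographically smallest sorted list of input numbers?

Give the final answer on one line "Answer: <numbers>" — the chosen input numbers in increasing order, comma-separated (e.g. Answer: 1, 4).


input #1 (a=5, q=3, z=6): events B1->T, B3->E, B2->T, B4->T; covers B1=T, B2=T, B3=E, B4=T
input #2 (a=4, q=4, z=6): events B1->T, B3->S, B2->F, B5->F; covers B1=T, B2=F, B3=S, B5=F
input #3 (a=3, q=5, z=4): events B1->F, B3->S, B2->F, B5->T; covers B1=F, B2=F, B3=S, B5=T
input #4 (a=3, q=3, z=4): events B1->F, B3->S, B2->F, B5->T; covers B1=F, B2=F, B3=S, B5=T
input #5 (a=4, q=5, z=4): events B1->T, B3->S, B2->F, B5->T; covers B1=T, B2=F, B3=S, B5=T
input #6 (a=5, q=5, z=7): events B1->T, B3->E, B2->F, B5->T; covers B1=T, B2=F, B3=E, B5=T
input #7 (a=5, q=3, z=7): events B1->T, B3->E, B2->T, B4->F; covers B1=T, B2=T, B3=E, B4=F
pool-wide coverage (10 outcomes): B1=T, B1=F, B2=T, B2=F, B3=S, B3=E, B4=T, B4=F, B5=T, B5=F
no size-1 subset reaches all 10 outcomes (best union: 4/10)
no size-2 subset reaches all 10 outcomes (best union: 8/10)
no size-3 subset reaches all 10 outcomes (best union: 9/10)
inputs {1, 2, 3, 7} (size 4) cover everything; no size-4 subset with a lexicographically smaller index list covers all 10
Answer: 1, 2, 3, 7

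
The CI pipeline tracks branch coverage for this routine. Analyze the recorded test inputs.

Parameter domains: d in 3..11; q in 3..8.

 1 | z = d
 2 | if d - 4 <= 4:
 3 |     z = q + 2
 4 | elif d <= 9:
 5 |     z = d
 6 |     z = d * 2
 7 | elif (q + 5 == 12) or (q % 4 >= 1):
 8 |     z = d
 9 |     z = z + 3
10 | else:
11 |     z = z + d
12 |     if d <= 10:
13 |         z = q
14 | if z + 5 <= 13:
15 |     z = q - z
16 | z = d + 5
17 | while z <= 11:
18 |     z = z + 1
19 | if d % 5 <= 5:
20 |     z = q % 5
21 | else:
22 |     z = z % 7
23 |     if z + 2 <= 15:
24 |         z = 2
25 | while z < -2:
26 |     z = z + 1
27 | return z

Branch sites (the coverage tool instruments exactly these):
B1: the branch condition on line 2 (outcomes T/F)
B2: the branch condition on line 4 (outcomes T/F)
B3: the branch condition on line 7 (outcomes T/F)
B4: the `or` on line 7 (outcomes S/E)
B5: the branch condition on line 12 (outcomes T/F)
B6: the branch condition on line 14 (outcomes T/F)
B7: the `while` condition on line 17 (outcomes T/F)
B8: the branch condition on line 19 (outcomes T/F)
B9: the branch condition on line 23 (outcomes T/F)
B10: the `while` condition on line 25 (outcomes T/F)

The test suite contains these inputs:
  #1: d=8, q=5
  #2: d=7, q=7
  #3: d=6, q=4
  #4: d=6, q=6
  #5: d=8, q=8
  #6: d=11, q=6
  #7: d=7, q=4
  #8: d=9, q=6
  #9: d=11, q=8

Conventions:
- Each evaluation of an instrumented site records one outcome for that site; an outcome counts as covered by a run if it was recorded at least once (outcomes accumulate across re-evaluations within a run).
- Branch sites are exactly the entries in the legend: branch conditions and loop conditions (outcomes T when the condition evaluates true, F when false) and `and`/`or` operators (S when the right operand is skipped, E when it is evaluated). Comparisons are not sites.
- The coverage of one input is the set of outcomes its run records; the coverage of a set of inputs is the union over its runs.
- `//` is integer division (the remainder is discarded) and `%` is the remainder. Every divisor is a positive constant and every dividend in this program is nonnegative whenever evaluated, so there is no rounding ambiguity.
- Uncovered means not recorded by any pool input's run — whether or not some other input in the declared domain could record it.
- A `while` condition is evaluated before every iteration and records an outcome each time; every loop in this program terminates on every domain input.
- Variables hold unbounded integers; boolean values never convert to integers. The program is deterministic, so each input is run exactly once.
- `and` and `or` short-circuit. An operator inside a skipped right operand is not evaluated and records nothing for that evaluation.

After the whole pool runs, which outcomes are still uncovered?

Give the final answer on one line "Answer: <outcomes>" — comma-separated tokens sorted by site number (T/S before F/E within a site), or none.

input #1 (d=8, q=5): events B1->T, B6->T, B7->F, B8->T, B10->F; covers B1=T, B6=T, B7=F, B8=T, B10=F
input #2 (d=7, q=7): events B1->T, B6->F, B7->F, B8->T, B10->F; covers B1=T, B6=F, B7=F, B8=T, B10=F
input #3 (d=6, q=4): events B1->T, B6->T, B7->T, B7->F, B8->T, B10->F; covers B1=T, B6=T, B7=T, B7=F, B8=T, B10=F
input #4 (d=6, q=6): events B1->T, B6->T, B7->T, B7->F, B8->T, B10->F; covers B1=T, B6=T, B7=T, B7=F, B8=T, B10=F
input #5 (d=8, q=8): events B1->T, B6->F, B7->F, B8->T, B10->F; covers B1=T, B6=F, B7=F, B8=T, B10=F
input #6 (d=11, q=6): events B1->F, B2->F, B4->E, B3->T, B6->F, B7->F, B8->T, B10->F; covers B1=F, B2=F, B3=T, B4=E, B6=F, B7=F, B8=T, B10=F
input #7 (d=7, q=4): events B1->T, B6->T, B7->F, B8->T, B10->F; covers B1=T, B6=T, B7=F, B8=T, B10=F
input #8 (d=9, q=6): events B1->F, B2->T, B6->F, B7->F, B8->T, B10->F; covers B1=F, B2=T, B6=F, B7=F, B8=T, B10=F
input #9 (d=11, q=8): events B1->F, B2->F, B4->E, B3->F, B5->F, B6->F, B7->F, B8->T, B10->F; covers B1=F, B2=F, B3=F, B4=E, B5=F, B6=F, B7=F, B8=T, B10=F
union over the pool: B1=T, B1=F, B2=T, B2=F, B3=T, B3=F, B4=E, B5=F, B6=T, B6=F, B7=T, B7=F, B8=T, B10=F
uncovered (6 of 20): B4=S, B5=T, B8=F, B9=T, B9=F, B10=T

Answer: B4=S, B5=T, B8=F, B9=T, B9=F, B10=T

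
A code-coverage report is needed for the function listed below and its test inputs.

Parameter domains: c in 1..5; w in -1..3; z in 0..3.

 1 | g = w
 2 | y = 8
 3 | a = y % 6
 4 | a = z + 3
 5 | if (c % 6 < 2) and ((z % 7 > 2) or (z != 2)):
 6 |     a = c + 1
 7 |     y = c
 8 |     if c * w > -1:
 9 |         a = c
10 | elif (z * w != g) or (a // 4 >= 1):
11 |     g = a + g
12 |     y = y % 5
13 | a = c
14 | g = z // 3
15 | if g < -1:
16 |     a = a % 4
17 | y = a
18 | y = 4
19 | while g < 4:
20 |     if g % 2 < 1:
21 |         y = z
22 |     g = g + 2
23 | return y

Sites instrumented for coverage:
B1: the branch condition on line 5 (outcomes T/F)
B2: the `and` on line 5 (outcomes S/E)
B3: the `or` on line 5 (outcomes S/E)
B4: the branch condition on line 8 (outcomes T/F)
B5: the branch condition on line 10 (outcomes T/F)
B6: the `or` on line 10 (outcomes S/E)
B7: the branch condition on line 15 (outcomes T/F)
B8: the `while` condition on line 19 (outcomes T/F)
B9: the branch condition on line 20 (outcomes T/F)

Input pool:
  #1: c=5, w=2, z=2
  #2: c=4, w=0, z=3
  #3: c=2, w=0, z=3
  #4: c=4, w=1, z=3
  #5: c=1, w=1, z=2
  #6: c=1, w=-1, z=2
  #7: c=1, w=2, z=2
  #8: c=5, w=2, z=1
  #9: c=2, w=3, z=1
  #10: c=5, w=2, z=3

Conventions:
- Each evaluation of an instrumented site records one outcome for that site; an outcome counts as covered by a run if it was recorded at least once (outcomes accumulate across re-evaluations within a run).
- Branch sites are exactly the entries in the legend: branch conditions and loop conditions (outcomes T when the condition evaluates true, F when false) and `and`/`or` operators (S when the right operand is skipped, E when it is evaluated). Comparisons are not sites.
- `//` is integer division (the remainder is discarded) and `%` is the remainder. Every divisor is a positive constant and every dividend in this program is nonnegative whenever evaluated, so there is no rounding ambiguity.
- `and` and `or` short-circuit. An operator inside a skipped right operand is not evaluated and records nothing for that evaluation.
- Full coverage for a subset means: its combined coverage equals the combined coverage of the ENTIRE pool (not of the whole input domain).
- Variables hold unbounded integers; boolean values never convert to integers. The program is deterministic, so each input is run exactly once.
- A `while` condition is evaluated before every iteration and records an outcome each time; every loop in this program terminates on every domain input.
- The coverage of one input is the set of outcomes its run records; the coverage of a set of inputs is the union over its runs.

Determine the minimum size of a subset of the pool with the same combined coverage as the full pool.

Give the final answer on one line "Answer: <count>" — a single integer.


input #1, c=5, w=2, z=2: outcomes B1=F, B2=S, B5=T, B6=S, B7=F, B8=T, B8=F, B9=T
input #2, c=4, w=0, z=3: outcomes B1=F, B2=S, B5=T, B6=E, B7=F, B8=T, B8=F, B9=F
input #3, c=2, w=0, z=3: outcomes B1=F, B2=S, B5=T, B6=E, B7=F, B8=T, B8=F, B9=F
input #4, c=4, w=1, z=3: outcomes B1=F, B2=S, B5=T, B6=S, B7=F, B8=T, B8=F, B9=F
input #5, c=1, w=1, z=2: outcomes B1=F, B2=E, B3=E, B5=T, B6=S, B7=F, B8=T, B8=F, B9=T
input #6, c=1, w=-1, z=2: outcomes B1=F, B2=E, B3=E, B5=T, B6=S, B7=F, B8=T, B8=F, B9=T
input #7, c=1, w=2, z=2: outcomes B1=F, B2=E, B3=E, B5=T, B6=S, B7=F, B8=T, B8=F, B9=T
input #8, c=5, w=2, z=1: outcomes B1=F, B2=S, B5=T, B6=E, B7=F, B8=T, B8=F, B9=T
input #9, c=2, w=3, z=1: outcomes B1=F, B2=S, B5=T, B6=E, B7=F, B8=T, B8=F, B9=T
input #10, c=5, w=2, z=3: outcomes B1=F, B2=S, B5=T, B6=S, B7=F, B8=T, B8=F, B9=F
union over all inputs: B1=F, B2=S, B2=E, B3=E, B5=T, B6=S, B6=E, B7=F, B8=T, B8=F, B9=T, B9=F (12 outcomes)
every size-1 subset falls short of the 12 outcomes (best: 9/12)
the canonical winner is {2, 5}: size 2, full 12-outcome coverage, earliest index list among size-2 covers
Answer: 2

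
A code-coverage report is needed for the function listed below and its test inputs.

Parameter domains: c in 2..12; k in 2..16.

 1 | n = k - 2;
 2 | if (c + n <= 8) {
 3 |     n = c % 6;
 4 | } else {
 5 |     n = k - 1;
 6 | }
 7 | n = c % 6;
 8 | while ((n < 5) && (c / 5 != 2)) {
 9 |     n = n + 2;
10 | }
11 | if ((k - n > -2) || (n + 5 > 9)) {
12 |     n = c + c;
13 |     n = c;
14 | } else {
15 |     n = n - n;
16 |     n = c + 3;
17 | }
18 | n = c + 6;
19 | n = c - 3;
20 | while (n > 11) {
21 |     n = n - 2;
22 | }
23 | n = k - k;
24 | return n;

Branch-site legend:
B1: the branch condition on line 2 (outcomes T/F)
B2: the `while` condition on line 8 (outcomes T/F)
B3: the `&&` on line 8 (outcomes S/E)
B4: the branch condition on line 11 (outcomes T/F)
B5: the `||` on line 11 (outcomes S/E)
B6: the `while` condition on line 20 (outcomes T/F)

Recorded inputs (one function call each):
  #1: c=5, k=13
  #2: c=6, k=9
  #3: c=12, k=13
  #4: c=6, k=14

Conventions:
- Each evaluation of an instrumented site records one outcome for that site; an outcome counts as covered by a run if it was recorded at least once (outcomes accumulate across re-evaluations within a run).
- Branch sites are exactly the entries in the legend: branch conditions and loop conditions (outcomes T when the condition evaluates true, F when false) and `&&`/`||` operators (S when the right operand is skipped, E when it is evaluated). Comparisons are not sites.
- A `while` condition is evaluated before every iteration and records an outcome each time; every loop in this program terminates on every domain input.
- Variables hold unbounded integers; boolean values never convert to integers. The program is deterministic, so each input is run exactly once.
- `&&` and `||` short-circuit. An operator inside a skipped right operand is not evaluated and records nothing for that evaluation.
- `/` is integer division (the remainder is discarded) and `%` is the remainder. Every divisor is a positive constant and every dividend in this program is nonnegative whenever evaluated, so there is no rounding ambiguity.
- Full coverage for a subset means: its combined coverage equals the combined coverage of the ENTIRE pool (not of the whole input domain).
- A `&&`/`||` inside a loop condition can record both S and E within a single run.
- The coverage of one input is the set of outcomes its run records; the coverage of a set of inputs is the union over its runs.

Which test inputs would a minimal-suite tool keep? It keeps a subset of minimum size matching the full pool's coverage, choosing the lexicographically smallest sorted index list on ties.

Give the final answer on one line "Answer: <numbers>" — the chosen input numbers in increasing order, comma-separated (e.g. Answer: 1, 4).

input #1 (c=5, k=13): covers B1=F, B2=F, B3=S, B4=T, B5=S, B6=F
input #2 (c=6, k=9): covers B1=F, B2=T, B2=F, B3=S, B3=E, B4=T, B5=S, B6=F
input #3 (c=12, k=13): covers B1=F, B2=F, B3=E, B4=T, B5=S, B6=F
input #4 (c=6, k=14): covers B1=F, B2=T, B2=F, B3=S, B3=E, B4=T, B5=S, B6=F
the full pool covers 8 outcomes: B1=F, B2=T, B2=F, B3=S, B3=E, B4=T, B5=S, B6=F
size 1: inputs {2} cover all 8 outcomes, and no lexicographically smaller subset of this size does

Answer: 2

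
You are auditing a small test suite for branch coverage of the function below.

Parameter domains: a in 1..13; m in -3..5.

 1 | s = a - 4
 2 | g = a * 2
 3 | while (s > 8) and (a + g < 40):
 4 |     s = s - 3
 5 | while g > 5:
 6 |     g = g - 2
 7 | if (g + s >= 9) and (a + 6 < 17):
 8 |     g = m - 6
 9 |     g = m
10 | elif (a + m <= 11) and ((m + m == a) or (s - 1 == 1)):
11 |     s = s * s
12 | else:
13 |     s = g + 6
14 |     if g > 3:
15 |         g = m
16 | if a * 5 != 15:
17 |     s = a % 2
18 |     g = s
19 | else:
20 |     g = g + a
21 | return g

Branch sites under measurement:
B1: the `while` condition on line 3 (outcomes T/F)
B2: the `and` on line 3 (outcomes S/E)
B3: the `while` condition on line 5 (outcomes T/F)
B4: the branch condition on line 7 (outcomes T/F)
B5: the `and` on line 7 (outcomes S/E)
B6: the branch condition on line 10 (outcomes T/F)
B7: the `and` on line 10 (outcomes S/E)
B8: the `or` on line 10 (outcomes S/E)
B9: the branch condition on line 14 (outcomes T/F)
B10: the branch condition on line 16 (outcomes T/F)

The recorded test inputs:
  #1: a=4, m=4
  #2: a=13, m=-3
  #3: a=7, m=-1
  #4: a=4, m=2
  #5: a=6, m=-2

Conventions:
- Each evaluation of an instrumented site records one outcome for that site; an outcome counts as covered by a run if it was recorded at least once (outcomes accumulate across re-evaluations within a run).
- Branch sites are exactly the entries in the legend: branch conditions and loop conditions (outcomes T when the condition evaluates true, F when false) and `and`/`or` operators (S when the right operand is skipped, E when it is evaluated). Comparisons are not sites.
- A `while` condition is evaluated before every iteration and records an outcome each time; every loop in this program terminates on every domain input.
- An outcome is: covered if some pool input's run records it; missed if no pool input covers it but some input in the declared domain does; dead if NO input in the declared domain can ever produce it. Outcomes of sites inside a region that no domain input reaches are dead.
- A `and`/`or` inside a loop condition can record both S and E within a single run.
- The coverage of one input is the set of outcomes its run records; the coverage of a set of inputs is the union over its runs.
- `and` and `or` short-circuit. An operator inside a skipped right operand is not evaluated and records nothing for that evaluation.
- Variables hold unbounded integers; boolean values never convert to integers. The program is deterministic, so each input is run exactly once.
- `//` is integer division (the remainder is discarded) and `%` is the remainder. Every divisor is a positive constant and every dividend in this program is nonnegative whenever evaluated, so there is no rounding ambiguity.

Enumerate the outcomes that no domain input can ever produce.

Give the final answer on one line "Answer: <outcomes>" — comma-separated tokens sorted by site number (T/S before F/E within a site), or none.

sweeping the full domain (117 inputs) for each outcome:
  reachable outcomes have witnesses, e.g. B1=T (e.g. a=13, m=-3), B1=F (e.g. a=1, m=-3), B2=S (e.g. a=1, m=-3), B2=E (e.g. a=13, m=-3)

Answer: none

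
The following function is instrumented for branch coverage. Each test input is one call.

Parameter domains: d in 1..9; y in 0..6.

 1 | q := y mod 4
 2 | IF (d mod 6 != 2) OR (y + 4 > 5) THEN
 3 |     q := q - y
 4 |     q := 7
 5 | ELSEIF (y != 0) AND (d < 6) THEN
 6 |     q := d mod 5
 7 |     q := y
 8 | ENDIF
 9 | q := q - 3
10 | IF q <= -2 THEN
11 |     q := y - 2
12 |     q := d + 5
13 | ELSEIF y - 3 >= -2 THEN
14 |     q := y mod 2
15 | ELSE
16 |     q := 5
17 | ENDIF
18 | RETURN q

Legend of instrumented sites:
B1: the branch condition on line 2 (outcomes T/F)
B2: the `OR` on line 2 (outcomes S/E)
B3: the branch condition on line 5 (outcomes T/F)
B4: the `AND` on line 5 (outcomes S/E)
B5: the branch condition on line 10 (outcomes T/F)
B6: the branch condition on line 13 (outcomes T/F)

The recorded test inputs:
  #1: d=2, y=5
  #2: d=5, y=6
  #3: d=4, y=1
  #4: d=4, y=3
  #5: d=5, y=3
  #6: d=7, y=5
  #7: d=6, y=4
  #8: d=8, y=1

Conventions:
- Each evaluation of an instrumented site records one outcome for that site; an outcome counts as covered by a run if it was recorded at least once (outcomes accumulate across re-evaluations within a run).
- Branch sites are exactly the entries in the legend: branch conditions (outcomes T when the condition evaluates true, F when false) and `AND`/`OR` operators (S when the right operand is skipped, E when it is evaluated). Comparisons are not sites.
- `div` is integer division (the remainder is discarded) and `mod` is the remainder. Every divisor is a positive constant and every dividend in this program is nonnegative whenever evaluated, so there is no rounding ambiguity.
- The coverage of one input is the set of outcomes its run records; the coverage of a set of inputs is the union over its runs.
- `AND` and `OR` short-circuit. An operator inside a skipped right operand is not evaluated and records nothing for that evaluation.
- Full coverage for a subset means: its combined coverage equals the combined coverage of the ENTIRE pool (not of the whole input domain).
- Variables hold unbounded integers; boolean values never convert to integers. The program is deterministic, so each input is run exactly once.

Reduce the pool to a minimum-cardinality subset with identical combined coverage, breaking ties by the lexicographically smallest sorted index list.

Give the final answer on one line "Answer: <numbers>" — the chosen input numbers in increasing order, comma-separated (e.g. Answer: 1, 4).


#1 (d=2, y=5) -> B2->E, B1->T, B5->F, B6->T; covered: B1=T, B2=E, B5=F, B6=T
#2 (d=5, y=6) -> B2->S, B1->T, B5->F, B6->T; covered: B1=T, B2=S, B5=F, B6=T
#3 (d=4, y=1) -> B2->S, B1->T, B5->F, B6->T; covered: B1=T, B2=S, B5=F, B6=T
#4 (d=4, y=3) -> B2->S, B1->T, B5->F, B6->T; covered: B1=T, B2=S, B5=F, B6=T
#5 (d=5, y=3) -> B2->S, B1->T, B5->F, B6->T; covered: B1=T, B2=S, B5=F, B6=T
#6 (d=7, y=5) -> B2->S, B1->T, B5->F, B6->T; covered: B1=T, B2=S, B5=F, B6=T
#7 (d=6, y=4) -> B2->S, B1->T, B5->F, B6->T; covered: B1=T, B2=S, B5=F, B6=T
#8 (d=8, y=1) -> B2->E, B1->F, B4->E, B3->F, B5->T; covered: B1=F, B2=E, B3=F, B4=E, B5=T
union over all inputs: B1=T, B1=F, B2=S, B2=E, B3=F, B4=E, B5=T, B5=F, B6=T (9 outcomes)
checked all size-1 subsets: none covers 9 outcomes (max 5/9)
inputs {2, 8} (size 2) cover everything; no size-2 subset with a lexicographically smaller index list covers all 9
Answer: 2, 8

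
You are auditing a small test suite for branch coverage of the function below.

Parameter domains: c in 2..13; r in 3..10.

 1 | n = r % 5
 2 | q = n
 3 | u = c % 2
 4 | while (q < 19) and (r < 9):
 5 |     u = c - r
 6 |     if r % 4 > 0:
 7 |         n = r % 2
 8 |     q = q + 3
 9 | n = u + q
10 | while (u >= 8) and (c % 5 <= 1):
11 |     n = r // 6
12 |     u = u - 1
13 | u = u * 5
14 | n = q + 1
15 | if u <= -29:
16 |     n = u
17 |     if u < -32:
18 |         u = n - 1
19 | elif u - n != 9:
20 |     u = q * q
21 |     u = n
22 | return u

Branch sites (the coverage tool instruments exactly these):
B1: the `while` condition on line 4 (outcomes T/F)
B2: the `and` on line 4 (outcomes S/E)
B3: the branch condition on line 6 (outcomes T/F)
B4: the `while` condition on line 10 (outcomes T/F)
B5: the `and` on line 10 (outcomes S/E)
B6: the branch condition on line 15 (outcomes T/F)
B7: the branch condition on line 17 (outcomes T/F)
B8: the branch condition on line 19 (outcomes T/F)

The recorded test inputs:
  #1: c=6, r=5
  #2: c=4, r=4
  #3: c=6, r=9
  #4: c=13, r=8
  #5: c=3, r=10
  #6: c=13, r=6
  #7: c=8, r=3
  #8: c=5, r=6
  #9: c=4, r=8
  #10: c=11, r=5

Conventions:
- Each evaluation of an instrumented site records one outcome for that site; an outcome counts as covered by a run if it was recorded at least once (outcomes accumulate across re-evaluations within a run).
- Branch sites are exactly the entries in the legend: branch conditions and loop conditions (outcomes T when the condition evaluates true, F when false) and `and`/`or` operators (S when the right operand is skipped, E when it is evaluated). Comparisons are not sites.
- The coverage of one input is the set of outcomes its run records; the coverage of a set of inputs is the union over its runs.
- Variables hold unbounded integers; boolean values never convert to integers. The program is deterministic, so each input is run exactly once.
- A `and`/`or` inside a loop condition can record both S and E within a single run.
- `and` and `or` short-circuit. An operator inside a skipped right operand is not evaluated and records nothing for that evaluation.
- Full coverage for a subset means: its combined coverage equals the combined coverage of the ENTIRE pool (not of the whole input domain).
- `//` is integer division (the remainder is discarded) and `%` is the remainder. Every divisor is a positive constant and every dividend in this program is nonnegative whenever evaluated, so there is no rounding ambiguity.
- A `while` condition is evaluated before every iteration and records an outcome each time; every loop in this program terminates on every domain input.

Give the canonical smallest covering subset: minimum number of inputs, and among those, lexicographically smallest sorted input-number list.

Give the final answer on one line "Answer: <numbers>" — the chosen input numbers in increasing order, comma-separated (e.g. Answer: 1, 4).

input #1, c=6, r=5: events B2->E, B1->T, B3->T, B2->E, B1->T, B3->T, B2->E, B1->T, B3->T, B2->E, B1->T, B3->T, B2->E, B1->T, ...; outcomes B1=T, B1=F, B2=S, B2=E, B3=T, B4=F, B5=S, B6=F, B8=T
input #2, c=4, r=4: events B2->E, B1->T, B3->F, B2->E, B1->T, B3->F, B2->E, B1->T, B3->F, B2->E, B1->T, B3->F, B2->E, B1->T, ...; outcomes B1=T, B1=F, B2=S, B2=E, B3=F, B4=F, B5=S, B6=F, B8=T
input #3, c=6, r=9: events B2->E, B1->F, B5->S, B4->F, B6->F, B8->T; outcomes B1=F, B2=E, B4=F, B5=S, B6=F, B8=T
input #4, c=13, r=8: events B2->E, B1->T, B3->F, B2->E, B1->T, B3->F, B2->E, B1->T, B3->F, B2->E, B1->T, B3->F, B2->E, B1->T, ...; outcomes B1=T, B1=F, B2=S, B2=E, B3=F, B4=F, B5=S, B6=F, B8=T
input #5, c=3, r=10: events B2->E, B1->F, B5->S, B4->F, B6->F, B8->T; outcomes B1=F, B2=E, B4=F, B5=S, B6=F, B8=T
input #6, c=13, r=6: events B2->E, B1->T, B3->T, B2->E, B1->T, B3->T, B2->E, B1->T, B3->T, B2->E, B1->T, B3->T, B2->E, B1->T, ...; outcomes B1=T, B1=F, B2=S, B2=E, B3=T, B4=F, B5=S, B6=F, B8=T
input #7, c=8, r=3: events B2->E, B1->T, B3->T, B2->E, B1->T, B3->T, B2->E, B1->T, B3->T, B2->E, B1->T, B3->T, B2->E, B1->T, ...; outcomes B1=T, B1=F, B2=S, B2=E, B3=T, B4=F, B5=S, B6=F, B8=T
input #8, c=5, r=6: events B2->E, B1->T, B3->T, B2->E, B1->T, B3->T, B2->E, B1->T, B3->T, B2->E, B1->T, B3->T, B2->E, B1->T, ...; outcomes B1=T, B1=F, B2=S, B2=E, B3=T, B4=F, B5=S, B6=F, B8=T
input #9, c=4, r=8: events B2->E, B1->T, B3->F, B2->E, B1->T, B3->F, B2->E, B1->T, B3->F, B2->E, B1->T, B3->F, B2->E, B1->T, ...; outcomes B1=T, B1=F, B2=S, B2=E, B3=F, B4=F, B5=S, B6=F, B8=T
input #10, c=11, r=5: events B2->E, B1->T, B3->T, B2->E, B1->T, B3->T, B2->E, B1->T, B3->T, B2->E, B1->T, B3->T, B2->E, B1->T, ...; outcomes B1=T, B1=F, B2=S, B2=E, B3=T, B4=F, B5=S, B6=F, B8=T
the full pool covers 10 outcomes: B1=T, B1=F, B2=S, B2=E, B3=T, B3=F, B4=F, B5=S, B6=F, B8=T
checked all size-1 subsets: none covers 10 outcomes (max 9/10)
the canonical winner is {1, 2}: size 2, full 10-outcome coverage, earliest index list among size-2 covers

Answer: 1, 2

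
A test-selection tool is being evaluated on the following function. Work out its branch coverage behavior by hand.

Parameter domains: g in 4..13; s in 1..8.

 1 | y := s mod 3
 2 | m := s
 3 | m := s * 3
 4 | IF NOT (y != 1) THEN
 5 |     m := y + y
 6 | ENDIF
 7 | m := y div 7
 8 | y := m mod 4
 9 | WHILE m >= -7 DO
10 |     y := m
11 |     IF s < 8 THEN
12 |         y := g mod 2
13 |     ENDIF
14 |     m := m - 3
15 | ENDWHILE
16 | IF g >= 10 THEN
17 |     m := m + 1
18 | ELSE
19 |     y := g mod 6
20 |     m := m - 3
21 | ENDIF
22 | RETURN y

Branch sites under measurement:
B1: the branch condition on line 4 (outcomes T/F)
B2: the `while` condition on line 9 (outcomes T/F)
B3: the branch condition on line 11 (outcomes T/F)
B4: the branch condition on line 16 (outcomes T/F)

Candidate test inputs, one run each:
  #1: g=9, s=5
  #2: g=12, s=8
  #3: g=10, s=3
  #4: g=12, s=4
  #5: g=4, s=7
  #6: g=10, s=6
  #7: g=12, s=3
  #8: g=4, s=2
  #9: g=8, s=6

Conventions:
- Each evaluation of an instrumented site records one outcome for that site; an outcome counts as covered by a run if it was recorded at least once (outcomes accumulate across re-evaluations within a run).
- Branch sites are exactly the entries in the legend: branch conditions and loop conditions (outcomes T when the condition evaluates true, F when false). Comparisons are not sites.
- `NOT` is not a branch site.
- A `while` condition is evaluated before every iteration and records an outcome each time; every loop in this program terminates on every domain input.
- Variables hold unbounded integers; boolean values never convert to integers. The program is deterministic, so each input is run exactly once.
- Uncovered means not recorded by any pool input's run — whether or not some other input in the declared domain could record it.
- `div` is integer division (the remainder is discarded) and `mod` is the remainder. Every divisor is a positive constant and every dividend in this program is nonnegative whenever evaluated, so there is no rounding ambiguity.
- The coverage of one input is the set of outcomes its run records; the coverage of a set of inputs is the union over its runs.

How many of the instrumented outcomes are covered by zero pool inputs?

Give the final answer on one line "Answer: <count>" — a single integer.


input #1, g=9, s=5: outcomes B1=F, B2=T, B2=F, B3=T, B4=F
input #2, g=12, s=8: outcomes B1=F, B2=T, B2=F, B3=F, B4=T
input #3, g=10, s=3: outcomes B1=F, B2=T, B2=F, B3=T, B4=T
input #4, g=12, s=4: outcomes B1=T, B2=T, B2=F, B3=T, B4=T
input #5, g=4, s=7: outcomes B1=T, B2=T, B2=F, B3=T, B4=F
input #6, g=10, s=6: outcomes B1=F, B2=T, B2=F, B3=T, B4=T
input #7, g=12, s=3: outcomes B1=F, B2=T, B2=F, B3=T, B4=T
input #8, g=4, s=2: outcomes B1=F, B2=T, B2=F, B3=T, B4=F
input #9, g=8, s=6: outcomes B1=F, B2=T, B2=F, B3=T, B4=F
union over the pool: B1=T, B1=F, B2=T, B2=F, B3=T, B3=F, B4=T, B4=F
uncovered (0 of 8): none
Answer: 0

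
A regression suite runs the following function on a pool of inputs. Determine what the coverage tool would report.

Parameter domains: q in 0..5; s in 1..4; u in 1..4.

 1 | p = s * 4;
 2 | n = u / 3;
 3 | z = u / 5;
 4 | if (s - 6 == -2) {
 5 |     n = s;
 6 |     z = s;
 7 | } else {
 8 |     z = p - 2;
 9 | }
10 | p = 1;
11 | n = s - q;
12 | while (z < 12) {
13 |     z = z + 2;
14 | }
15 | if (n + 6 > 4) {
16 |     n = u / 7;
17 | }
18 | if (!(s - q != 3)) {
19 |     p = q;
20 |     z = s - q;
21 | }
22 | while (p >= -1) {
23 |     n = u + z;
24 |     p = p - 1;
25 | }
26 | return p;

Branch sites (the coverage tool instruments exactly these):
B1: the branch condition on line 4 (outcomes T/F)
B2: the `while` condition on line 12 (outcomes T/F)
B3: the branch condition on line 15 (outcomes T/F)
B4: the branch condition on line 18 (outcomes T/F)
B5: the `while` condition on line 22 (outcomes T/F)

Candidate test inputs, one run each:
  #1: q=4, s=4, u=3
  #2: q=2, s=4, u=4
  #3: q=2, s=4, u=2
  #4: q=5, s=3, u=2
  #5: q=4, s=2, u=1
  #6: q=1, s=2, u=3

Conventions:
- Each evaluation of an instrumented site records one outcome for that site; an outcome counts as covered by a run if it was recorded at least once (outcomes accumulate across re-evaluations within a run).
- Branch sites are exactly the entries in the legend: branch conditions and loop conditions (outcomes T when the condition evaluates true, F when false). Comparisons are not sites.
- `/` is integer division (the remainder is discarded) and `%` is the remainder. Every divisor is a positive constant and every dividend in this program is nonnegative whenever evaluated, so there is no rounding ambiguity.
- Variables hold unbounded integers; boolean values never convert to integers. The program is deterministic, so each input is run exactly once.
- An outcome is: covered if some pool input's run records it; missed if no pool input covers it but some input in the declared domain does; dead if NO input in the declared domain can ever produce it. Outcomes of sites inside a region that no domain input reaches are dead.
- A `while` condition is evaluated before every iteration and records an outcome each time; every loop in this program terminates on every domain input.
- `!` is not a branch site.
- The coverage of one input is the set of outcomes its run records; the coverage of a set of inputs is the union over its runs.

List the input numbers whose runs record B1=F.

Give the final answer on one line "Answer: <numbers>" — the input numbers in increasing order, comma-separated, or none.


input #1 (q=4, s=4, u=3): never hits B1=F
input #2 (q=2, s=4, u=4): never hits B1=F
input #3 (q=2, s=4, u=2): never hits B1=F
input #4 (q=5, s=3, u=2): hits B1=F
input #5 (q=4, s=2, u=1): hits B1=F
input #6 (q=1, s=2, u=3): hits B1=F
Answer: 4, 5, 6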